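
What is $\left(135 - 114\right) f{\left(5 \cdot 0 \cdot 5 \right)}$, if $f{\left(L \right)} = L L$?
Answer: $0$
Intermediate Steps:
$f{\left(L \right)} = L^{2}$
$\left(135 - 114\right) f{\left(5 \cdot 0 \cdot 5 \right)} = \left(135 - 114\right) \left(5 \cdot 0 \cdot 5\right)^{2} = 21 \left(0 \cdot 5\right)^{2} = 21 \cdot 0^{2} = 21 \cdot 0 = 0$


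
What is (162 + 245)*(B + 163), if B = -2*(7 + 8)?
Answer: 54131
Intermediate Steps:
B = -30 (B = -2*15 = -30)
(162 + 245)*(B + 163) = (162 + 245)*(-30 + 163) = 407*133 = 54131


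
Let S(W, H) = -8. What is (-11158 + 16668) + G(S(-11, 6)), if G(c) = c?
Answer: 5502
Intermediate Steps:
(-11158 + 16668) + G(S(-11, 6)) = (-11158 + 16668) - 8 = 5510 - 8 = 5502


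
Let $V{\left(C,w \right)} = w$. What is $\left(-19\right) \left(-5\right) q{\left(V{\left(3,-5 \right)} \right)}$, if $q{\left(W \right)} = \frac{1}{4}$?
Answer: $\frac{95}{4} \approx 23.75$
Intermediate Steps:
$q{\left(W \right)} = \frac{1}{4}$
$\left(-19\right) \left(-5\right) q{\left(V{\left(3,-5 \right)} \right)} = \left(-19\right) \left(-5\right) \frac{1}{4} = 95 \cdot \frac{1}{4} = \frac{95}{4}$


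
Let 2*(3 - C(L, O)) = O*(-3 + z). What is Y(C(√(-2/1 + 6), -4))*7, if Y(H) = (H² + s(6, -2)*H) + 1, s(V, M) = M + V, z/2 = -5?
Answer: 3066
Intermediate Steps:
z = -10 (z = 2*(-5) = -10)
C(L, O) = 3 + 13*O/2 (C(L, O) = 3 - O*(-3 - 10)/2 = 3 - O*(-13)/2 = 3 - (-13)*O/2 = 3 + 13*O/2)
Y(H) = 1 + H² + 4*H (Y(H) = (H² + (-2 + 6)*H) + 1 = (H² + 4*H) + 1 = 1 + H² + 4*H)
Y(C(√(-2/1 + 6), -4))*7 = (1 + (3 + (13/2)*(-4))² + 4*(3 + (13/2)*(-4)))*7 = (1 + (3 - 26)² + 4*(3 - 26))*7 = (1 + (-23)² + 4*(-23))*7 = (1 + 529 - 92)*7 = 438*7 = 3066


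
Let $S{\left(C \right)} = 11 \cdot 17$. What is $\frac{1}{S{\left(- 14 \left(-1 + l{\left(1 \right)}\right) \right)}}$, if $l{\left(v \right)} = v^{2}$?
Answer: $\frac{1}{187} \approx 0.0053476$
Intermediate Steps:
$S{\left(C \right)} = 187$
$\frac{1}{S{\left(- 14 \left(-1 + l{\left(1 \right)}\right) \right)}} = \frac{1}{187}$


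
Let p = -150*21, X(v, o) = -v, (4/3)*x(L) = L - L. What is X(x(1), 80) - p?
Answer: 3150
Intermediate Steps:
x(L) = 0 (x(L) = 3*(L - L)/4 = (¾)*0 = 0)
p = -3150
X(x(1), 80) - p = -1*0 - 1*(-3150) = 0 + 3150 = 3150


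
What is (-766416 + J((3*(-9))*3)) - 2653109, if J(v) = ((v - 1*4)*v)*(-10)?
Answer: -3488375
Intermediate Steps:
J(v) = -10*v*(-4 + v) (J(v) = ((v - 4)*v)*(-10) = ((-4 + v)*v)*(-10) = (v*(-4 + v))*(-10) = -10*v*(-4 + v))
(-766416 + J((3*(-9))*3)) - 2653109 = (-766416 + 10*((3*(-9))*3)*(4 - 3*(-9)*3)) - 2653109 = (-766416 + 10*(-27*3)*(4 - (-27)*3)) - 2653109 = (-766416 + 10*(-81)*(4 - 1*(-81))) - 2653109 = (-766416 + 10*(-81)*(4 + 81)) - 2653109 = (-766416 + 10*(-81)*85) - 2653109 = (-766416 - 68850) - 2653109 = -835266 - 2653109 = -3488375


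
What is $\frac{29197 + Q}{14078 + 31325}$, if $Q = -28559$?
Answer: $\frac{638}{45403} \approx 0.014052$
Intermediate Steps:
$\frac{29197 + Q}{14078 + 31325} = \frac{29197 - 28559}{14078 + 31325} = \frac{638}{45403}$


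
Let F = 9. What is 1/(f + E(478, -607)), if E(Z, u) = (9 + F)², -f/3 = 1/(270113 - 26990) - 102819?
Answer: 81041/25023921020 ≈ 3.2385e-6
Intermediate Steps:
f = 24997663736/81041 (f = -3*(1/(270113 - 26990) - 102819) = -3*(1/243123 - 102819) = -3*(-24997663736/243123) = 24997663736/81041 ≈ 3.0846e+5)
E(Z, u) = 324 (E(Z, u) = (9 + 9)² = 18² = 324)
1/(f + E(478, -607)) = 1/(24997663736/81041 + 324) = 1/(25023921020/81041) = 81041/25023921020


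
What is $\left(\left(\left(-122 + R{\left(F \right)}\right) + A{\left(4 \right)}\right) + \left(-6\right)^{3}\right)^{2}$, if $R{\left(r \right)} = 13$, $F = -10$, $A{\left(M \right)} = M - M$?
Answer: $105625$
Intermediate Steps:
$A{\left(M \right)} = 0$
$\left(\left(\left(-122 + R{\left(F \right)}\right) + A{\left(4 \right)}\right) + \left(-6\right)^{3}\right)^{2} = \left(\left(\left(-122 + 13\right) + 0\right) + \left(-6\right)^{3}\right)^{2} = \left(\left(-109 + 0\right) - 216\right)^{2} = \left(-109 - 216\right)^{2} = \left(-325\right)^{2} = 105625$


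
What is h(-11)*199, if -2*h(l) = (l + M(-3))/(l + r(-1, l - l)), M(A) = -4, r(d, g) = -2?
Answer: -2985/26 ≈ -114.81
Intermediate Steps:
h(l) = -(-4 + l)/(2*(-2 + l)) (h(l) = -(l - 4)/(2*(l - 2)) = -(-4 + l)/(2*(-2 + l)))
h(-11)*199 = ((4 - 1*(-11))/(2*(-2 - 11)))*199 = ((1/2)*(4 + 11)/(-13))*199 = ((1/2)*(-1/13)*15)*199 = -15/26*199 = -2985/26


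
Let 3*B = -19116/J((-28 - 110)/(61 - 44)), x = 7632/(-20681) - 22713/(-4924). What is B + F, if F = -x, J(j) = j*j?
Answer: -5437682002797/53869786076 ≈ -100.94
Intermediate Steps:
J(j) = j²
x = 432147585/101833244 (x = 7632*(-1/20681) - 22713*(-1/4924) = -7632/20681 + 22713/4924 = 432147585/101833244 ≈ 4.2437)
F = -432147585/101833244 (F = -1*432147585/101833244 = -432147585/101833244 ≈ -4.2437)
B = -51153/529 (B = (-19116*(61 - 44)²/(-28 - 110)²)/3 = (-19116/((-138/17)²))/3 = (-19116/19044/289)/3 = (-19116*289/19044)/3 = (⅓)*(-153459/529) = -51153/529 ≈ -96.698)
B + F = -51153/529 - 432147585/101833244 = -5437682002797/53869786076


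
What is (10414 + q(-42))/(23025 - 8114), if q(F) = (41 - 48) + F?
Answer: 10365/14911 ≈ 0.69512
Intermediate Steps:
q(F) = -7 + F
(10414 + q(-42))/(23025 - 8114) = (10414 + (-7 - 42))/(23025 - 8114) = (10414 - 49)/14911 = 10365*(1/14911) = 10365/14911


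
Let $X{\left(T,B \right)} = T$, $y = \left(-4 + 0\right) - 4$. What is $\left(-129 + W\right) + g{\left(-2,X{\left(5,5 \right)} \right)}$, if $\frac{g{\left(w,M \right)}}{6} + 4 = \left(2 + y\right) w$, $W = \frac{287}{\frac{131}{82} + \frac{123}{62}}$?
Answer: $- \frac{3935}{4552} \approx -0.86446$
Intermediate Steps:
$y = -8$ ($y = -4 - 4 = -8$)
$W = \frac{364777}{4552}$ ($W = \frac{287}{131 \cdot \frac{1}{82} + 123 \cdot \frac{1}{62}} = \frac{287}{\frac{131}{82} + \frac{123}{62}} = \frac{287}{\frac{4552}{1271}} = 287 \cdot \frac{1271}{4552} = \frac{364777}{4552} \approx 80.135$)
$g{\left(w,M \right)} = -24 - 36 w$ ($g{\left(w,M \right)} = -24 + 6 \left(2 - 8\right) w = -24 + 6 \left(- 6 w\right) = -24 - 36 w$)
$\left(-129 + W\right) + g{\left(-2,X{\left(5,5 \right)} \right)} = \left(-129 + \frac{364777}{4552}\right) - -48 = - \frac{222431}{4552} + \left(-24 + 72\right) = - \frac{222431}{4552} + 48 = - \frac{3935}{4552}$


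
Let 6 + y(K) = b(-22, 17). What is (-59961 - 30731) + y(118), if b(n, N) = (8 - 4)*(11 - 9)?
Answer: -90690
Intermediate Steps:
b(n, N) = 8 (b(n, N) = 4*2 = 8)
y(K) = 2 (y(K) = -6 + 8 = 2)
(-59961 - 30731) + y(118) = (-59961 - 30731) + 2 = -90692 + 2 = -90690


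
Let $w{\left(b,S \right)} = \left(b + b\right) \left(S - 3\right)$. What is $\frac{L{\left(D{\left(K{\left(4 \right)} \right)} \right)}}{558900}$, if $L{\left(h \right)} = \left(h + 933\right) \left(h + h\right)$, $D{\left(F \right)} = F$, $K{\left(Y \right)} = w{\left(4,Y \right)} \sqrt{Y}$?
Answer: $\frac{7592}{139725} \approx 0.054335$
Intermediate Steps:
$w{\left(b,S \right)} = 2 b \left(-3 + S\right)$
$K{\left(Y \right)} = \sqrt{Y} \left(-24 + 8 Y\right)$ ($K{\left(Y \right)} = 2 \cdot 4 \left(-3 + Y\right) \sqrt{Y} = \left(-24 + 8 Y\right) \sqrt{Y} = \sqrt{Y} \left(-24 + 8 Y\right)$)
$L{\left(h \right)} = 2 h \left(933 + h\right)$ ($L{\left(h \right)} = \left(933 + h\right) 2 h = 2 h \left(933 + h\right)$)
$\frac{L{\left(D{\left(K{\left(4 \right)} \right)} \right)}}{558900} = \frac{2 \cdot 8 \sqrt{4} \left(-3 + 4\right) \left(933 + 8 \sqrt{4} \left(-3 + 4\right)\right)}{558900} = 2 \cdot 8 \cdot 2 \cdot 1 \left(933 + 8 \cdot 2 \cdot 1\right) \frac{1}{558900} = 2 \cdot 16 \left(933 + 16\right) \frac{1}{558900} = 2 \cdot 16 \cdot 949 \cdot \frac{1}{558900} = 30368 \cdot \frac{1}{558900} = \frac{7592}{139725}$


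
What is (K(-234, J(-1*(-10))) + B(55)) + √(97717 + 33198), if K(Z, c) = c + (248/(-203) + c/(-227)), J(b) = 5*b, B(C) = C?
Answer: 4772059/46081 + √130915 ≈ 465.38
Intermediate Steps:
K(Z, c) = -248/203 + 226*c/227 (K(Z, c) = c + (248*(-1/203) + c*(-1/227)) = c + (-248/203 - c/227) = -248/203 + 226*c/227)
(K(-234, J(-1*(-10))) + B(55)) + √(97717 + 33198) = ((-248/203 + 226*(5*(-1*(-10)))/227) + 55) + √(97717 + 33198) = ((-248/203 + 226*(5*10)/227) + 55) + √130915 = ((-248/203 + (226/227)*50) + 55) + √130915 = ((-248/203 + 11300/227) + 55) + √130915 = (2237604/46081 + 55) + √130915 = 4772059/46081 + √130915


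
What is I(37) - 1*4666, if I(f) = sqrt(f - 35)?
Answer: -4666 + sqrt(2) ≈ -4664.6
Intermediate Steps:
I(f) = sqrt(-35 + f)
I(37) - 1*4666 = sqrt(-35 + 37) - 1*4666 = sqrt(2) - 4666 = -4666 + sqrt(2)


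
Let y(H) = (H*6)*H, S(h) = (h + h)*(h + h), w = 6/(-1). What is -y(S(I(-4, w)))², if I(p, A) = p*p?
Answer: -39582418599936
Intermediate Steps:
w = -6 (w = 6*(-1) = -6)
I(p, A) = p²
S(h) = 4*h² (S(h) = (2*h)*(2*h) = 4*h²)
y(H) = 6*H² (y(H) = (6*H)*H = 6*H²)
-y(S(I(-4, w)))² = -(6*(4*((-4)²)²)²)² = -(6*(4*16²)²)² = -(6*(4*256)²)² = -(6*1024²)² = -(6*1048576)² = -1*6291456² = -1*39582418599936 = -39582418599936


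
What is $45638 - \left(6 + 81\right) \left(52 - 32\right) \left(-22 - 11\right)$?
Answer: $103058$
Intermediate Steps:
$45638 - \left(6 + 81\right) \left(52 - 32\right) \left(-22 - 11\right) = 45638 - 87 \cdot 20 \left(-33\right) = 45638 - 87 \left(-660\right) = 45638 - -57420 = 45638 + 57420 = 103058$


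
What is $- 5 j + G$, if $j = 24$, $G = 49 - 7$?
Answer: $-78$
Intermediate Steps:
$G = 42$ ($G = 49 - 7 = 42$)
$- 5 j + G = \left(-5\right) 24 + 42 = -120 + 42 = -78$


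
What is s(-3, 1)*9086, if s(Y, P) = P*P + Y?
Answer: -18172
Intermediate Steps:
s(Y, P) = Y + P**2 (s(Y, P) = P**2 + Y = Y + P**2)
s(-3, 1)*9086 = (-3 + 1**2)*9086 = (-3 + 1)*9086 = -2*9086 = -18172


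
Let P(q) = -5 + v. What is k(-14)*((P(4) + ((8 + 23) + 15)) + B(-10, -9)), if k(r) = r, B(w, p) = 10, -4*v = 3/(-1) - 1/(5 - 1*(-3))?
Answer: -11599/16 ≈ -724.94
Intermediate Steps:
v = 25/32 (v = -(3/(-1) - 1/(5 - 1*(-3)))/4 = -(3*(-1) - 1/(5 + 3))/4 = -(-3 - 1/8)/4 = -(-3 - 1*⅛)/4 = -(-3 - ⅛)/4 = -¼*(-25/8) = 25/32 ≈ 0.78125)
P(q) = -135/32 (P(q) = -5 + 25/32 = -135/32)
k(-14)*((P(4) + ((8 + 23) + 15)) + B(-10, -9)) = -14*((-135/32 + ((8 + 23) + 15)) + 10) = -14*((-135/32 + (31 + 15)) + 10) = -14*((-135/32 + 46) + 10) = -14*(1337/32 + 10) = -14*1657/32 = -11599/16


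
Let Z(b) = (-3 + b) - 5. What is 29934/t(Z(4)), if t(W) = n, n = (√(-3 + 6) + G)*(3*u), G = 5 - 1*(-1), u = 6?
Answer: 3326/11 - 1663*√3/33 ≈ 215.08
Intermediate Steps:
G = 6 (G = 5 + 1 = 6)
Z(b) = -8 + b
n = 108 + 18*√3 (n = (√(-3 + 6) + 6)*(3*6) = (√3 + 6)*18 = (6 + √3)*18 = 108 + 18*√3 ≈ 139.18)
t(W) = 108 + 18*√3
29934/t(Z(4)) = 29934/(108 + 18*√3)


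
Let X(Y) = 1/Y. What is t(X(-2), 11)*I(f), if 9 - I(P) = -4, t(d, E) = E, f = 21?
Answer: 143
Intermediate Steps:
X(Y) = 1/Y
I(P) = 13 (I(P) = 9 - 1*(-4) = 9 + 4 = 13)
t(X(-2), 11)*I(f) = 11*13 = 143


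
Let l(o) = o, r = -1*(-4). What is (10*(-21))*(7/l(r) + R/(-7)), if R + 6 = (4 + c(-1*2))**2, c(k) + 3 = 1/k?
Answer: -540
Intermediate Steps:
c(k) = -3 + 1/k
r = 4
R = -23/4 (R = -6 + (4 + (-3 + 1/(-1*2)))**2 = -6 + (4 + (-3 + 1/(-2)))**2 = -6 + (4 + (-3 - 1/2))**2 = -6 + (4 - 7/2)**2 = -6 + (1/2)**2 = -6 + 1/4 = -23/4 ≈ -5.7500)
(10*(-21))*(7/l(r) + R/(-7)) = (10*(-21))*(7/4 - 23/4/(-7)) = -210*(7*(1/4) - 23/4*(-1/7)) = -210*(7/4 + 23/28) = -210*18/7 = -540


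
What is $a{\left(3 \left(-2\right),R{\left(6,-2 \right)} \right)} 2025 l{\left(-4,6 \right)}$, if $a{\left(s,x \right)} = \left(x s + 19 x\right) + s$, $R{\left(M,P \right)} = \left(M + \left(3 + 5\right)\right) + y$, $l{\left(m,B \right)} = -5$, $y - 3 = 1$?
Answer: $-2308500$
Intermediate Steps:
$y = 4$ ($y = 3 + 1 = 4$)
$R{\left(M,P \right)} = 12 + M$ ($R{\left(M,P \right)} = \left(M + \left(3 + 5\right)\right) + 4 = \left(M + 8\right) + 4 = \left(8 + M\right) + 4 = 12 + M$)
$a{\left(s,x \right)} = s + 19 x + s x$ ($a{\left(s,x \right)} = \left(s x + 19 x\right) + s = \left(19 x + s x\right) + s = s + 19 x + s x$)
$a{\left(3 \left(-2\right),R{\left(6,-2 \right)} \right)} 2025 l{\left(-4,6 \right)} = \left(3 \left(-2\right) + 19 \left(12 + 6\right) + 3 \left(-2\right) \left(12 + 6\right)\right) 2025 \left(-5\right) = \left(-6 + 19 \cdot 18 - 108\right) \left(-10125\right) = \left(-6 + 342 - 108\right) \left(-10125\right) = 228 \left(-10125\right) = -2308500$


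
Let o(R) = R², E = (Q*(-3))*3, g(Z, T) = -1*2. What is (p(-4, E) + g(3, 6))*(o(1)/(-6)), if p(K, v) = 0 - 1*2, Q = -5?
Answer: ⅔ ≈ 0.66667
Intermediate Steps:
g(Z, T) = -2
E = 45 (E = -5*(-3)*3 = 15*3 = 45)
p(K, v) = -2 (p(K, v) = 0 - 2 = -2)
(p(-4, E) + g(3, 6))*(o(1)/(-6)) = (-2 - 2)*(1²/(-6)) = -4*(-1)/6 = -4*(-⅙) = ⅔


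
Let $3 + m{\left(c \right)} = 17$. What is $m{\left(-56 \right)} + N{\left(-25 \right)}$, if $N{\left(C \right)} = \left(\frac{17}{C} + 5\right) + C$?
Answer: $- \frac{167}{25} \approx -6.68$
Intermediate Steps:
$N{\left(C \right)} = 5 + C + \frac{17}{C}$ ($N{\left(C \right)} = \left(5 + \frac{17}{C}\right) + C = 5 + C + \frac{17}{C}$)
$m{\left(c \right)} = 14$ ($m{\left(c \right)} = -3 + 17 = 14$)
$m{\left(-56 \right)} + N{\left(-25 \right)} = 14 + \left(5 - 25 + \frac{17}{-25}\right) = 14 + \left(5 - 25 + 17 \left(- \frac{1}{25}\right)\right) = 14 - \frac{517}{25} = - \frac{167}{25}$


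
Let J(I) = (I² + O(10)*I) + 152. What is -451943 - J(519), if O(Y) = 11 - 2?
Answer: -726127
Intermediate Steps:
O(Y) = 9
J(I) = 152 + I² + 9*I (J(I) = (I² + 9*I) + 152 = 152 + I² + 9*I)
-451943 - J(519) = -451943 - (152 + 519² + 9*519) = -451943 - (152 + 269361 + 4671) = -451943 - 1*274184 = -451943 - 274184 = -726127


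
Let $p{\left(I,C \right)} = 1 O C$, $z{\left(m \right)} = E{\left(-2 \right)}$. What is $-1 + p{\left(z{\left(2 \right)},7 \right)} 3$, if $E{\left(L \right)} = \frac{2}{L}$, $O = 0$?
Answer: $-1$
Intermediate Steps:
$z{\left(m \right)} = -1$ ($z{\left(m \right)} = \frac{2}{-2} = 2 \left(- \frac{1}{2}\right) = -1$)
$p{\left(I,C \right)} = 0$ ($p{\left(I,C \right)} = 1 \cdot 0 C = 0 C = 0$)
$-1 + p{\left(z{\left(2 \right)},7 \right)} 3 = -1 + 0 \cdot 3 = -1 + 0 = -1$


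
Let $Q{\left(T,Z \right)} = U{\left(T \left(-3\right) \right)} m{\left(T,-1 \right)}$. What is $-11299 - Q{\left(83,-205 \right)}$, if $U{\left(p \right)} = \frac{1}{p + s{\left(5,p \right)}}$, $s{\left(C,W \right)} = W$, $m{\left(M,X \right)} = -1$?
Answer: $- \frac{5626903}{498} \approx -11299.0$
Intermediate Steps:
$U{\left(p \right)} = \frac{1}{2 p}$ ($U{\left(p \right)} = \frac{1}{p + p} = \frac{1}{2 p}$)
$Q{\left(T,Z \right)} = \frac{1}{6 T}$ ($Q{\left(T,Z \right)} = \frac{1}{2 T \left(-3\right)} \left(-1\right) = \frac{1}{2 \left(- 3 T\right)} \left(-1\right) = \frac{\left(- \frac{1}{3}\right) \frac{1}{T}}{2} \left(-1\right) = - \frac{1}{6 T} \left(-1\right) = \frac{1}{6 T}$)
$-11299 - Q{\left(83,-205 \right)} = -11299 - \frac{1}{6 \cdot 83} = -11299 - \frac{1}{6} \cdot \frac{1}{83} = -11299 - \frac{1}{498} = - \frac{5626903}{498}$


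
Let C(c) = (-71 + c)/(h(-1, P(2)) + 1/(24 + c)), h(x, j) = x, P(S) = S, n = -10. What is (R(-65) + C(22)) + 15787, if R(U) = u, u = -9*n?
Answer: 716719/45 ≈ 15927.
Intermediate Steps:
u = 90 (u = -9*(-10) = 90)
R(U) = 90
C(c) = (-71 + c)/(-1 + 1/(24 + c))
(R(-65) + C(22)) + 15787 = (90 + (1704 - 1*22² + 47*22)/(23 + 22)) + 15787 = (90 + (1704 - 1*484 + 1034)/45) + 15787 = (90 + (1704 - 484 + 1034)/45) + 15787 = (90 + (1/45)*2254) + 15787 = (90 + 2254/45) + 15787 = 6304/45 + 15787 = 716719/45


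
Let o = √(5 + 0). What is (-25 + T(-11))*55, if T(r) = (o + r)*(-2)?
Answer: -165 - 110*√5 ≈ -410.97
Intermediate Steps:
o = √5 ≈ 2.2361
T(r) = -2*r - 2*√5 (T(r) = (√5 + r)*(-2) = (r + √5)*(-2) = -2*r - 2*√5)
(-25 + T(-11))*55 = (-25 + (-2*(-11) - 2*√5))*55 = (-25 + (22 - 2*√5))*55 = (-3 - 2*√5)*55 = -165 - 110*√5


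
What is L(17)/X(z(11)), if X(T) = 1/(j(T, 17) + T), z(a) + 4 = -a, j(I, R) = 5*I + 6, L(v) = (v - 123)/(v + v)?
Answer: 4452/17 ≈ 261.88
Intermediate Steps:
L(v) = (-123 + v)/(2*v) (L(v) = (-123 + v)/((2*v)) = (-123 + v)*(1/(2*v)) = (-123 + v)/(2*v))
j(I, R) = 6 + 5*I
z(a) = -4 - a
X(T) = 1/(6 + 6*T) (X(T) = 1/((6 + 5*T) + T) = 1/(6 + 6*T))
L(17)/X(z(11)) = ((½)*(-123 + 17)/17)/((1/(6*(1 + (-4 - 1*11))))) = ((½)*(1/17)*(-106))/((1/(6*(1 + (-4 - 11))))) = -53/(17*(1/(6*(1 - 15)))) = -53/(17*((⅙)/(-14))) = -53/(17*((⅙)*(-1/14))) = -53/(17*(-1/84)) = -53/17*(-84) = 4452/17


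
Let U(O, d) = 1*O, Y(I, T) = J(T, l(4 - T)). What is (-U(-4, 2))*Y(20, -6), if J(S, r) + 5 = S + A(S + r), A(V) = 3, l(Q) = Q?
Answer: -32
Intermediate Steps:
J(S, r) = -2 + S (J(S, r) = -5 + (S + 3) = -5 + (3 + S) = -2 + S)
Y(I, T) = -2 + T
U(O, d) = O
(-U(-4, 2))*Y(20, -6) = (-1*(-4))*(-2 - 6) = 4*(-8) = -32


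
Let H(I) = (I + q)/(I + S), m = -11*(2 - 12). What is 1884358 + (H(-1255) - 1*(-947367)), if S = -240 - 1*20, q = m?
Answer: 858012904/303 ≈ 2.8317e+6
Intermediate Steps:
m = 110 (m = -11*(-10) = 110)
q = 110
S = -260 (S = -240 - 20 = -260)
H(I) = (110 + I)/(-260 + I) (H(I) = (I + 110)/(I - 260) = (110 + I)/(-260 + I))
1884358 + (H(-1255) - 1*(-947367)) = 1884358 + ((110 - 1255)/(-260 - 1255) - 1*(-947367)) = 1884358 + (-1145/(-1515) + 947367) = 1884358 + (-1/1515*(-1145) + 947367) = 1884358 + (229/303 + 947367) = 1884358 + 287052430/303 = 858012904/303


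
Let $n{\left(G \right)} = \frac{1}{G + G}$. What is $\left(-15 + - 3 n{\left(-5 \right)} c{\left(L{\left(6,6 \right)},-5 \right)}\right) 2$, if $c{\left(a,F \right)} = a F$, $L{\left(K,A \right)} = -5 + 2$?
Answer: $-21$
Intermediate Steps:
$L{\left(K,A \right)} = -3$
$c{\left(a,F \right)} = F a$
$n{\left(G \right)} = \frac{1}{2 G}$
$\left(-15 + - 3 n{\left(-5 \right)} c{\left(L{\left(6,6 \right)},-5 \right)}\right) 2 = \left(-15 + - 3 \frac{1}{2 \left(-5\right)} \left(\left(-5\right) \left(-3\right)\right)\right) 2 = \left(-15 + - 3 \cdot \frac{1}{2} \left(- \frac{1}{5}\right) 15\right) 2 = \left(-15 + \left(-3\right) \left(- \frac{1}{10}\right) 15\right) 2 = \left(-15 + \frac{3}{10} \cdot 15\right) 2 = \left(-15 + \frac{9}{2}\right) 2 = \left(- \frac{21}{2}\right) 2 = -21$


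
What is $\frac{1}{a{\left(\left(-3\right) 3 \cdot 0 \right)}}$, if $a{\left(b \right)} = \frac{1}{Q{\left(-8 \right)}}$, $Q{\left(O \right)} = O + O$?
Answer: $-16$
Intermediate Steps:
$Q{\left(O \right)} = 2 O$
$a{\left(b \right)} = - \frac{1}{16}$ ($a{\left(b \right)} = \frac{1}{2 \left(-8\right)} = \frac{1}{-16} = - \frac{1}{16}$)
$\frac{1}{a{\left(\left(-3\right) 3 \cdot 0 \right)}} = \frac{1}{- \frac{1}{16}} = -16$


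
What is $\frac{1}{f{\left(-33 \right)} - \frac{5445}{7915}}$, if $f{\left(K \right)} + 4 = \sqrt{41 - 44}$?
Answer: $- \frac{11747443}{62588908} - \frac{2505889 i \sqrt{3}}{62588908} \approx -0.18769 - 0.069347 i$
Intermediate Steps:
$f{\left(K \right)} = -4 + i \sqrt{3}$ ($f{\left(K \right)} = -4 + \sqrt{41 - 44} = -4 + \sqrt{-3} = -4 + i \sqrt{3}$)
$\frac{1}{f{\left(-33 \right)} - \frac{5445}{7915}} = \frac{1}{\left(-4 + i \sqrt{3}\right) - \frac{5445}{7915}} = \frac{1}{\left(-4 + i \sqrt{3}\right) - \frac{1089}{1583}} = \frac{1}{- \frac{7421}{1583} + i \sqrt{3}}$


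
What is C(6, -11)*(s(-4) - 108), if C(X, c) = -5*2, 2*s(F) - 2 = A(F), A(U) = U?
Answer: 1090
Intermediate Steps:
s(F) = 1 + F/2
C(X, c) = -10
C(6, -11)*(s(-4) - 108) = -10*((1 + (½)*(-4)) - 108) = -10*((1 - 2) - 108) = -10*(-1 - 108) = -10*(-109) = 1090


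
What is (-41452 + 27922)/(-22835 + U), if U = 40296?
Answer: -13530/17461 ≈ -0.77487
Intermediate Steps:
(-41452 + 27922)/(-22835 + U) = (-41452 + 27922)/(-22835 + 40296) = -13530/17461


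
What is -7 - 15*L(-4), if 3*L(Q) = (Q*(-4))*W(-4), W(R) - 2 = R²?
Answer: -1447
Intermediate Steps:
W(R) = 2 + R²
L(Q) = -24*Q (L(Q) = ((Q*(-4))*(2 + (-4)²))/3 = ((-4*Q)*(2 + 16))/3 = (-4*Q*18)/3 = (-72*Q)/3 = -24*Q)
-7 - 15*L(-4) = -7 - (-360)*(-4) = -7 - 15*96 = -7 - 1440 = -1447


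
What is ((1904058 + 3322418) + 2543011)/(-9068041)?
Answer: -7769487/9068041 ≈ -0.85680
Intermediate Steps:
((1904058 + 3322418) + 2543011)/(-9068041) = (5226476 + 2543011)*(-1/9068041) = 7769487*(-1/9068041) = -7769487/9068041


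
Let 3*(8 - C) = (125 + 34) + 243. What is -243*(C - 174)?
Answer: 72900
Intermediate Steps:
C = -126 (C = 8 - ((125 + 34) + 243)/3 = 8 - (159 + 243)/3 = 8 - ⅓*402 = 8 - 134 = -126)
-243*(C - 174) = -243*(-126 - 174) = -243*(-300) = 72900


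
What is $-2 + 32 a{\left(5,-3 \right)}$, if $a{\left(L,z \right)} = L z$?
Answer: $-482$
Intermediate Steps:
$-2 + 32 a{\left(5,-3 \right)} = -2 + 32 \cdot 5 \left(-3\right) = -2 + 32 \left(-15\right) = -2 - 480 = -482$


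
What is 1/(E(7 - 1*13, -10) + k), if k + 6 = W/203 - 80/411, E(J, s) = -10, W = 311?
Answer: -83433/1223347 ≈ -0.068201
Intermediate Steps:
k = -389017/83433 (k = -6 + (311/203 - 80/411) = -6 + 111581/83433 = -389017/83433 ≈ -4.6626)
1/(E(7 - 1*13, -10) + k) = 1/(-10 - 389017/83433) = 1/(-1223347/83433) = -83433/1223347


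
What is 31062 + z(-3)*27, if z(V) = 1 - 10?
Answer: 30819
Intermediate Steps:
z(V) = -9
31062 + z(-3)*27 = 31062 - 9*27 = 31062 - 243 = 30819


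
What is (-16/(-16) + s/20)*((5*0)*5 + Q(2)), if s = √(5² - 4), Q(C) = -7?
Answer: -7 - 7*√21/20 ≈ -8.6039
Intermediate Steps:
s = √21 (s = √(25 - 4) = √21 ≈ 4.5826)
(-16/(-16) + s/20)*((5*0)*5 + Q(2)) = (-16/(-16) + √21/20)*((5*0)*5 - 7) = (-16*(-1/16) + √21*(1/20))*(0*5 - 7) = (1 + √21/20)*(0 - 7) = (1 + √21/20)*(-7) = -7 - 7*√21/20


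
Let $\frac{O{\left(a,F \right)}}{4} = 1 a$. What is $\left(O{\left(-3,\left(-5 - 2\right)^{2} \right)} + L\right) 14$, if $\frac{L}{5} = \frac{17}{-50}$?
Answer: $- \frac{959}{5} \approx -191.8$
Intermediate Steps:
$O{\left(a,F \right)} = 4 a$ ($O{\left(a,F \right)} = 4 \cdot 1 a = 4 a$)
$L = - \frac{17}{10}$ ($L = 5 \frac{17}{-50} = 5 \cdot 17 \left(- \frac{1}{50}\right) = 5 \left(- \frac{17}{50}\right) = - \frac{17}{10} \approx -1.7$)
$\left(O{\left(-3,\left(-5 - 2\right)^{2} \right)} + L\right) 14 = \left(4 \left(-3\right) - \frac{17}{10}\right) 14 = \left(-12 - \frac{17}{10}\right) 14 = \left(- \frac{137}{10}\right) 14 = - \frac{959}{5}$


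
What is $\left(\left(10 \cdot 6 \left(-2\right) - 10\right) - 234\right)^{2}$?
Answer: $132496$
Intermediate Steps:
$\left(\left(10 \cdot 6 \left(-2\right) - 10\right) - 234\right)^{2} = \left(\left(10 \left(-12\right) - 10\right) - 234\right)^{2} = \left(\left(-120 - 10\right) - 234\right)^{2} = \left(-130 - 234\right)^{2} = \left(-364\right)^{2} = 132496$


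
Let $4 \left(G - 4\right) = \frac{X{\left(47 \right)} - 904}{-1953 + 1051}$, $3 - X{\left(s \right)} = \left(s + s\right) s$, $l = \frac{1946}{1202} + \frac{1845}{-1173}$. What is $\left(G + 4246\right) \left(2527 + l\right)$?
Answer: $\frac{9108995123569115}{847847528} \approx 1.0744 \cdot 10^{7}$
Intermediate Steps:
$l = \frac{10828}{234991}$ ($l = 1946 \cdot \frac{1}{1202} + 1845 \left(- \frac{1}{1173}\right) = \frac{973}{601} - \frac{615}{391} = \frac{10828}{234991} \approx 0.046078$)
$X{\left(s \right)} = 3 - 2 s^{2}$ ($X{\left(s \right)} = 3 - \left(s + s\right) s = 3 - 2 s s = 3 - 2 s^{2}$)
$G = \frac{19751}{3608}$ ($G = 4 + \frac{\left(\left(3 - 2 \cdot 47^{2}\right) - 904\right) \frac{1}{-1953 + 1051}}{4} = 4 + \frac{\left(\left(3 - 4418\right) - 904\right) \frac{1}{-902}}{4} = 4 + \frac{\left(\left(3 - 4418\right) - 904\right) \left(- \frac{1}{902}\right)}{4} = 4 + \frac{\left(-4415 - 904\right) \left(- \frac{1}{902}\right)}{4} = 4 + \frac{\left(-5319\right) \left(- \frac{1}{902}\right)}{4} = 4 + \frac{1}{4} \cdot \frac{5319}{902} = 4 + \frac{5319}{3608} = \frac{19751}{3608} \approx 5.4742$)
$\left(G + 4246\right) \left(2527 + l\right) = \left(\frac{19751}{3608} + 4246\right) \left(2527 + \frac{10828}{234991}\right) = \frac{15339319}{3608} \cdot \frac{593833085}{234991} = \frac{9108995123569115}{847847528}$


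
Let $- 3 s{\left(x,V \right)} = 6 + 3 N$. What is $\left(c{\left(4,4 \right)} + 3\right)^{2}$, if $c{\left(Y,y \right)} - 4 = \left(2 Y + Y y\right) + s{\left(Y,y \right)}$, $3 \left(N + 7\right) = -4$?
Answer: $\frac{12544}{9} \approx 1393.8$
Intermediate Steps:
$N = - \frac{25}{3}$ ($N = -7 + \frac{1}{3} \left(-4\right) = -7 - \frac{4}{3} = - \frac{25}{3} \approx -8.3333$)
$s{\left(x,V \right)} = \frac{19}{3}$ ($s{\left(x,V \right)} = - \frac{6 + 3 \left(- \frac{25}{3}\right)}{3} = - \frac{6 - 25}{3} = \left(- \frac{1}{3}\right) \left(-19\right) = \frac{19}{3}$)
$c{\left(Y,y \right)} = \frac{31}{3} + 2 Y + Y y$ ($c{\left(Y,y \right)} = 4 + \left(\left(2 Y + Y y\right) + \frac{19}{3}\right) = 4 + \left(\frac{19}{3} + 2 Y + Y y\right) = \frac{31}{3} + 2 Y + Y y$)
$\left(c{\left(4,4 \right)} + 3\right)^{2} = \left(\left(\frac{31}{3} + 2 \cdot 4 + 4 \cdot 4\right) + 3\right)^{2} = \left(\left(\frac{31}{3} + 8 + 16\right) + 3\right)^{2} = \left(\frac{103}{3} + 3\right)^{2} = \left(\frac{112}{3}\right)^{2} = \frac{12544}{9}$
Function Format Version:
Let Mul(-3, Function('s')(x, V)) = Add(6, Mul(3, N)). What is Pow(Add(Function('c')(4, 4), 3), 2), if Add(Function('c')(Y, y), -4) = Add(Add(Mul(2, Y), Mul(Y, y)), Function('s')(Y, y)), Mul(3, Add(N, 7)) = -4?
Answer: Rational(12544, 9) ≈ 1393.8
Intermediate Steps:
N = Rational(-25, 3) (N = Add(-7, Mul(Rational(1, 3), -4)) = Add(-7, Rational(-4, 3)) = Rational(-25, 3) ≈ -8.3333)
Function('s')(x, V) = Rational(19, 3) (Function('s')(x, V) = Mul(Rational(-1, 3), Add(6, Mul(3, Rational(-25, 3)))) = Mul(Rational(-1, 3), Add(6, -25)) = Mul(Rational(-1, 3), -19) = Rational(19, 3))
Function('c')(Y, y) = Add(Rational(31, 3), Mul(2, Y), Mul(Y, y)) (Function('c')(Y, y) = Add(4, Add(Add(Mul(2, Y), Mul(Y, y)), Rational(19, 3))) = Add(4, Add(Rational(19, 3), Mul(2, Y), Mul(Y, y))) = Add(Rational(31, 3), Mul(2, Y), Mul(Y, y)))
Pow(Add(Function('c')(4, 4), 3), 2) = Pow(Add(Add(Rational(31, 3), Mul(2, 4), Mul(4, 4)), 3), 2) = Pow(Add(Add(Rational(31, 3), 8, 16), 3), 2) = Pow(Add(Rational(103, 3), 3), 2) = Pow(Rational(112, 3), 2) = Rational(12544, 9)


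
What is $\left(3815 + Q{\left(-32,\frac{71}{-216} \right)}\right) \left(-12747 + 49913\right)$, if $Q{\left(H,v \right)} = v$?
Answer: $\frac{15311815927}{108} \approx 1.4178 \cdot 10^{8}$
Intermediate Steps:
$\left(3815 + Q{\left(-32,\frac{71}{-216} \right)}\right) \left(-12747 + 49913\right) = \left(3815 + \frac{71}{-216}\right) \left(-12747 + 49913\right) = \left(3815 + 71 \left(- \frac{1}{216}\right)\right) 37166 = \left(3815 - \frac{71}{216}\right) 37166 = \frac{823969}{216} \cdot 37166 = \frac{15311815927}{108}$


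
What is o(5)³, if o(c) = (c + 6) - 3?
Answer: 512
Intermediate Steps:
o(c) = 3 + c (o(c) = (6 + c) - 3 = 3 + c)
o(5)³ = (3 + 5)³ = 8³ = 512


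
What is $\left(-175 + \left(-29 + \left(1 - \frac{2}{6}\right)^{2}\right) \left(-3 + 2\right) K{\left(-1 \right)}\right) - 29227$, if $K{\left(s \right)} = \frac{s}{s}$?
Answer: $- \frac{264361}{9} \approx -29373.0$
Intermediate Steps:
$K{\left(s \right)} = 1$
$\left(-175 + \left(-29 + \left(1 - \frac{2}{6}\right)^{2}\right) \left(-3 + 2\right) K{\left(-1 \right)}\right) - 29227 = \left(-175 + \left(-29 + \left(1 - \frac{2}{6}\right)^{2}\right) \left(-3 + 2\right) 1\right) - 29227 = \left(-175 + \left(-29 + \left(1 - \frac{1}{3}\right)^{2}\right) \left(\left(-1\right) 1\right)\right) - 29227 = \left(-175 + \left(-29 + \left(1 - \frac{1}{3}\right)^{2}\right) \left(-1\right)\right) - 29227 = \left(-175 + \left(-29 + \left(\frac{2}{3}\right)^{2}\right) \left(-1\right)\right) - 29227 = \left(-175 + \left(-29 + \frac{4}{9}\right) \left(-1\right)\right) - 29227 = \left(-175 - - \frac{257}{9}\right) - 29227 = \left(-175 + \frac{257}{9}\right) - 29227 = - \frac{1318}{9} - 29227 = - \frac{264361}{9}$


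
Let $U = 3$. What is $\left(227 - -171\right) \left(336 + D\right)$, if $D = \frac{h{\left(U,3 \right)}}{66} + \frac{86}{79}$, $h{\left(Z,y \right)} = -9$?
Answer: $\frac{116538977}{869} \approx 1.3411 \cdot 10^{5}$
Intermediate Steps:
$D = \frac{1655}{1738}$ ($D = - \frac{9}{66} + \frac{86}{79} = \left(-9\right) \frac{1}{66} + 86 \cdot \frac{1}{79} = - \frac{3}{22} + \frac{86}{79} = \frac{1655}{1738} \approx 0.95224$)
$\left(227 - -171\right) \left(336 + D\right) = \left(227 - -171\right) \left(336 + \frac{1655}{1738}\right) = \left(227 + 171\right) \frac{585623}{1738} = 398 \cdot \frac{585623}{1738} = \frac{116538977}{869}$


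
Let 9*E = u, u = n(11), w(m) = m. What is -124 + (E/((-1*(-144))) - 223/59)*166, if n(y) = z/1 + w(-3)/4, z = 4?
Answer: -114850067/152928 ≈ -751.01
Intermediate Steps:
n(y) = 13/4 (n(y) = 4/1 - 3/4 = 4*1 - 3*¼ = 4 - ¾ = 13/4)
u = 13/4 ≈ 3.2500
E = 13/36 (E = (⅑)*(13/4) = 13/36 ≈ 0.36111)
-124 + (E/((-1*(-144))) - 223/59)*166 = -124 + (13/(36*((-1*(-144)))) - 223/59)*166 = -124 + ((13/36)/144 - 223*1/59)*166 = -124 + ((13/36)*(1/144) - 223/59)*166 = -124 + (13/5184 - 223/59)*166 = -124 - 1155265/305856*166 = -124 - 95886995/152928 = -114850067/152928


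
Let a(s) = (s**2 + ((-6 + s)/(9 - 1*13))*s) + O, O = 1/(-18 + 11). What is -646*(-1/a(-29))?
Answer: 1064/967 ≈ 1.1003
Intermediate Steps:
O = -1/7 (O = 1/(-7) = -1/7 ≈ -0.14286)
a(s) = -1/7 + s**2 + s*(3/2 - s/4) (a(s) = (s**2 + ((-6 + s)/(9 - 1*13))*s) - 1/7 = (s**2 + ((-6 + s)/(9 - 13))*s) - 1/7 = (s**2 + ((-6 + s)/(-4))*s) - 1/7 = (s**2 + ((-6 + s)*(-1/4))*s) - 1/7 = (s**2 + (3/2 - s/4)*s) - 1/7 = (s**2 + s*(3/2 - s/4)) - 1/7 = -1/7 + s**2 + s*(3/2 - s/4))
-646*(-1/a(-29)) = -646*(-1/(-1/7 + (3/2)*(-29) + (3/4)*(-29)**2)) = -646*(-1/(-1/7 - 87/2 + (3/4)*841)) = -646*(-1/(-1/7 - 87/2 + 2523/4)) = -646/((-1*16439/28)) = -646/(-16439/28) = -646*(-28/16439) = 1064/967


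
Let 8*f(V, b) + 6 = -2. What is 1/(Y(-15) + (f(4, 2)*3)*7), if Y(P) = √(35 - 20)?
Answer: -7/142 - √15/426 ≈ -0.058387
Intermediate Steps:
f(V, b) = -1 (f(V, b) = -¾ + (⅛)*(-2) = -¾ - ¼ = -1)
Y(P) = √15
1/(Y(-15) + (f(4, 2)*3)*7) = 1/(√15 - 1*3*7) = 1/(√15 - 3*7) = 1/(√15 - 21) = 1/(-21 + √15)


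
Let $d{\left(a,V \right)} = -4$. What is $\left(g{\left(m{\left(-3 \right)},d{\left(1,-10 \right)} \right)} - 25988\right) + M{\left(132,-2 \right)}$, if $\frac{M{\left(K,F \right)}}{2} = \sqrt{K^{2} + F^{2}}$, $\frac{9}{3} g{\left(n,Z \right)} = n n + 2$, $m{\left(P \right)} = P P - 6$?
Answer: $- \frac{77953}{3} + 4 \sqrt{4357} \approx -25720.0$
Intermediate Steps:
$m{\left(P \right)} = -6 + P^{2}$ ($m{\left(P \right)} = P^{2} - 6 = -6 + P^{2}$)
$g{\left(n,Z \right)} = \frac{2}{3} + \frac{n^{2}}{3}$ ($g{\left(n,Z \right)} = \frac{n n + 2}{3} = \frac{n^{2} + 2}{3} = \frac{2 + n^{2}}{3} = \frac{2}{3} + \frac{n^{2}}{3}$)
$M{\left(K,F \right)} = 2 \sqrt{F^{2} + K^{2}}$ ($M{\left(K,F \right)} = 2 \sqrt{K^{2} + F^{2}} = 2 \sqrt{F^{2} + K^{2}}$)
$\left(g{\left(m{\left(-3 \right)},d{\left(1,-10 \right)} \right)} - 25988\right) + M{\left(132,-2 \right)} = \left(\left(\frac{2}{3} + \frac{\left(-6 + \left(-3\right)^{2}\right)^{2}}{3}\right) - 25988\right) + 2 \sqrt{\left(-2\right)^{2} + 132^{2}} = \left(\left(\frac{2}{3} + \frac{\left(-6 + 9\right)^{2}}{3}\right) - 25988\right) + 2 \sqrt{4 + 17424} = \left(\left(\frac{2}{3} + \frac{3^{2}}{3}\right) - 25988\right) + 2 \sqrt{17428} = \left(\left(\frac{2}{3} + \frac{1}{3} \cdot 9\right) - 25988\right) + 2 \cdot 2 \sqrt{4357} = \left(\left(\frac{2}{3} + 3\right) - 25988\right) + 4 \sqrt{4357} = \left(\frac{11}{3} - 25988\right) + 4 \sqrt{4357} = - \frac{77953}{3} + 4 \sqrt{4357}$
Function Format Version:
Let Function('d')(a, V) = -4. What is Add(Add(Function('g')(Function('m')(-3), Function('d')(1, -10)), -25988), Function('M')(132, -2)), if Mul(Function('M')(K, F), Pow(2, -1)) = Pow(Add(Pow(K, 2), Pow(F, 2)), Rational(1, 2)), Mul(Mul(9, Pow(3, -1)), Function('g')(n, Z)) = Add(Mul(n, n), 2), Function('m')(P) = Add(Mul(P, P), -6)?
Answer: Add(Rational(-77953, 3), Mul(4, Pow(4357, Rational(1, 2)))) ≈ -25720.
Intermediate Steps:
Function('m')(P) = Add(-6, Pow(P, 2)) (Function('m')(P) = Add(Pow(P, 2), -6) = Add(-6, Pow(P, 2)))
Function('g')(n, Z) = Add(Rational(2, 3), Mul(Rational(1, 3), Pow(n, 2))) (Function('g')(n, Z) = Mul(Rational(1, 3), Add(Mul(n, n), 2)) = Mul(Rational(1, 3), Add(Pow(n, 2), 2)) = Mul(Rational(1, 3), Add(2, Pow(n, 2))) = Add(Rational(2, 3), Mul(Rational(1, 3), Pow(n, 2))))
Function('M')(K, F) = Mul(2, Pow(Add(Pow(F, 2), Pow(K, 2)), Rational(1, 2))) (Function('M')(K, F) = Mul(2, Pow(Add(Pow(K, 2), Pow(F, 2)), Rational(1, 2))) = Mul(2, Pow(Add(Pow(F, 2), Pow(K, 2)), Rational(1, 2))))
Add(Add(Function('g')(Function('m')(-3), Function('d')(1, -10)), -25988), Function('M')(132, -2)) = Add(Add(Add(Rational(2, 3), Mul(Rational(1, 3), Pow(Add(-6, Pow(-3, 2)), 2))), -25988), Mul(2, Pow(Add(Pow(-2, 2), Pow(132, 2)), Rational(1, 2)))) = Add(Add(Add(Rational(2, 3), Mul(Rational(1, 3), Pow(Add(-6, 9), 2))), -25988), Mul(2, Pow(Add(4, 17424), Rational(1, 2)))) = Add(Add(Add(Rational(2, 3), Mul(Rational(1, 3), Pow(3, 2))), -25988), Mul(2, Pow(17428, Rational(1, 2)))) = Add(Add(Add(Rational(2, 3), Mul(Rational(1, 3), 9)), -25988), Mul(2, Mul(2, Pow(4357, Rational(1, 2))))) = Add(Add(Add(Rational(2, 3), 3), -25988), Mul(4, Pow(4357, Rational(1, 2)))) = Add(Add(Rational(11, 3), -25988), Mul(4, Pow(4357, Rational(1, 2)))) = Add(Rational(-77953, 3), Mul(4, Pow(4357, Rational(1, 2))))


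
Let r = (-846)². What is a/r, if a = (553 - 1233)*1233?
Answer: -23290/19881 ≈ -1.1715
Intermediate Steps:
r = 715716
a = -838440 (a = -680*1233 = -838440)
a/r = -838440/715716 = -838440*1/715716 = -23290/19881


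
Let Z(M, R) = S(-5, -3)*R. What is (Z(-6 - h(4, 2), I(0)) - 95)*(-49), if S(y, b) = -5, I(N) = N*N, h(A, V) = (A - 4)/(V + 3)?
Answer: 4655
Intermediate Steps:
h(A, V) = (-4 + A)/(3 + V)
I(N) = N²
Z(M, R) = -5*R
(Z(-6 - h(4, 2), I(0)) - 95)*(-49) = (-5*0² - 95)*(-49) = (-5*0 - 95)*(-49) = (0 - 95)*(-49) = -95*(-49) = 4655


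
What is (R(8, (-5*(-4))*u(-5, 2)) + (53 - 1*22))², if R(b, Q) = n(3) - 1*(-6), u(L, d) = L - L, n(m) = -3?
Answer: 1156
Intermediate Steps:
u(L, d) = 0
R(b, Q) = 3 (R(b, Q) = -3 - 1*(-6) = -3 + 6 = 3)
(R(8, (-5*(-4))*u(-5, 2)) + (53 - 1*22))² = (3 + (53 - 1*22))² = (3 + (53 - 22))² = (3 + 31)² = 34² = 1156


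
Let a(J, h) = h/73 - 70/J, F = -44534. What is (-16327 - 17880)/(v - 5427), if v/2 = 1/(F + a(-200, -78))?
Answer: 2224162708623/352867282123 ≈ 6.3031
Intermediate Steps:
a(J, h) = -70/J + h/73 (a(J, h) = h*(1/73) - 70/J = h/73 - 70/J = -70/J + h/73)
v = -2920/65020689 (v = 2/(-44534 + (-70/(-200) + (1/73)*(-78))) = 2/(-44534 + (-70*(-1/200) - 78/73)) = 2/(-44534 + (7/20 - 78/73)) = 2/(-44534 - 1049/1460) = 2/(-65020689/1460) = 2*(-1460/65020689) = -2920/65020689 ≈ -4.4909e-5)
(-16327 - 17880)/(v - 5427) = (-16327 - 17880)/(-2920/65020689 - 5427) = -34207/(-352867282123/65020689) = -34207*(-65020689/352867282123) = 2224162708623/352867282123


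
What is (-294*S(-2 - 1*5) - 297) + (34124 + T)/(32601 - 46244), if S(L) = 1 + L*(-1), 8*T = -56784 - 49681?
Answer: -289288983/109144 ≈ -2650.5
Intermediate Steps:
T = -106465/8 (T = (-56784 - 49681)/8 = (⅛)*(-106465) = -106465/8 ≈ -13308.)
S(L) = 1 - L
(-294*S(-2 - 1*5) - 297) + (34124 + T)/(32601 - 46244) = (-294*(1 - (-2 - 1*5)) - 297) + (34124 - 106465/8)/(32601 - 46244) = (-294*(1 - (-2 - 5)) - 297) + (166527/8)/(-13643) = (-294*(1 - 1*(-7)) - 297) + (166527/8)*(-1/13643) = (-294*(1 + 7) - 297) - 166527/109144 = (-294*8 - 297) - 166527/109144 = (-2352 - 297) - 166527/109144 = -2649 - 166527/109144 = -289288983/109144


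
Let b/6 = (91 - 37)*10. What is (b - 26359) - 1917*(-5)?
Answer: -13534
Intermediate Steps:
b = 3240 (b = 6*((91 - 37)*10) = 6*(54*10) = 6*540 = 3240)
(b - 26359) - 1917*(-5) = (3240 - 26359) - 1917*(-5) = -23119 + 9585 = -13534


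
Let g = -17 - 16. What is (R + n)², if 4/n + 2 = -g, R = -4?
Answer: 14400/961 ≈ 14.984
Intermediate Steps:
g = -33
n = 4/31 (n = 4/(-2 - 1*(-33)) = 4/(-2 + 33) = 4/31 ≈ 0.12903)
(R + n)² = (-4 + 4/31)² = (-120/31)² = 14400/961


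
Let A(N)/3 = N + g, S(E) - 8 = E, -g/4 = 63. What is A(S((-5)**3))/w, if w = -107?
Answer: 1107/107 ≈ 10.346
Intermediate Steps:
g = -252 (g = -4*63 = -252)
S(E) = 8 + E
A(N) = -756 + 3*N (A(N) = 3*(N - 252) = 3*(-252 + N) = -756 + 3*N)
A(S((-5)**3))/w = (-756 + 3*(8 + (-5)**3))/(-107) = (-756 + 3*(8 - 125))*(-1/107) = (-756 + 3*(-117))*(-1/107) = (-756 - 351)*(-1/107) = -1107*(-1/107) = 1107/107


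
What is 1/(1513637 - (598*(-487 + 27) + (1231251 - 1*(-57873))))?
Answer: 1/499593 ≈ 2.0016e-6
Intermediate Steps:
1/(1513637 - (598*(-487 + 27) + (1231251 - 1*(-57873)))) = 1/(1513637 - (598*(-460) + (1231251 + 57873))) = 1/(1513637 - (-275080 + 1289124)) = 1/(1513637 - 1*1014044) = 1/(1513637 - 1014044) = 1/499593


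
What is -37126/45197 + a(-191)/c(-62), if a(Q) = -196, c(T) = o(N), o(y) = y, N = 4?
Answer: -2251779/45197 ≈ -49.821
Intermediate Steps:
c(T) = 4
-37126/45197 + a(-191)/c(-62) = -37126/45197 - 196/4 = -37126*1/45197 - 196*1/4 = -37126/45197 - 49 = -2251779/45197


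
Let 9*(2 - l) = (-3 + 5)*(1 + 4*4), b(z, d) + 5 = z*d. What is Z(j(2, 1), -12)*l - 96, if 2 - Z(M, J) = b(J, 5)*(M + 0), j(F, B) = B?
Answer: -1936/9 ≈ -215.11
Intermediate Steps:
b(z, d) = -5 + d*z (b(z, d) = -5 + z*d = -5 + d*z)
l = -16/9 (l = 2 - (-3 + 5)*(1 + 4*4)/9 = 2 - 2*(1 + 16)/9 = 2 - 2*17/9 = 2 - ⅑*34 = 2 - 34/9 = -16/9 ≈ -1.7778)
Z(M, J) = 2 - M*(-5 + 5*J) (Z(M, J) = 2 - (-5 + 5*J)*(M + 0) = 2 - (-5 + 5*J)*M = 2 - M*(-5 + 5*J))
Z(j(2, 1), -12)*l - 96 = (2 - 5*1*(-1 - 12))*(-16/9) - 96 = (2 - 5*1*(-13))*(-16/9) - 96 = (2 + 65)*(-16/9) - 96 = 67*(-16/9) - 96 = -1072/9 - 96 = -1936/9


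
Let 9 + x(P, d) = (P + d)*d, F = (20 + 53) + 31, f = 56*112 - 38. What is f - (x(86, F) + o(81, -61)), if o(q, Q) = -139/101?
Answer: -1365078/101 ≈ -13516.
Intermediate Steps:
o(q, Q) = -139/101 (o(q, Q) = -139*1/101 = -139/101)
f = 6234 (f = 6272 - 38 = 6234)
F = 104 (F = 73 + 31 = 104)
x(P, d) = -9 + d*(P + d) (x(P, d) = -9 + (P + d)*d = -9 + d*(P + d))
f - (x(86, F) + o(81, -61)) = 6234 - ((-9 + 104² + 86*104) - 139/101) = 6234 - ((-9 + 10816 + 8944) - 139/101) = 6234 - (19751 - 139/101) = 6234 - 1*1994712/101 = 6234 - 1994712/101 = -1365078/101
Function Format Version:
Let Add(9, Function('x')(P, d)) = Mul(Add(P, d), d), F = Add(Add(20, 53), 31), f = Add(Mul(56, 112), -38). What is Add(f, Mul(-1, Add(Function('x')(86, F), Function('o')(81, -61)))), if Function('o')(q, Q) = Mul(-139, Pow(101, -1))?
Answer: Rational(-1365078, 101) ≈ -13516.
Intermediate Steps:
Function('o')(q, Q) = Rational(-139, 101) (Function('o')(q, Q) = Mul(-139, Rational(1, 101)) = Rational(-139, 101))
f = 6234 (f = Add(6272, -38) = 6234)
F = 104 (F = Add(73, 31) = 104)
Function('x')(P, d) = Add(-9, Mul(d, Add(P, d))) (Function('x')(P, d) = Add(-9, Mul(Add(P, d), d)) = Add(-9, Mul(d, Add(P, d))))
Add(f, Mul(-1, Add(Function('x')(86, F), Function('o')(81, -61)))) = Add(6234, Mul(-1, Add(Add(-9, Pow(104, 2), Mul(86, 104)), Rational(-139, 101)))) = Add(6234, Mul(-1, Add(Add(-9, 10816, 8944), Rational(-139, 101)))) = Add(6234, Mul(-1, Add(19751, Rational(-139, 101)))) = Add(6234, Mul(-1, Rational(1994712, 101))) = Add(6234, Rational(-1994712, 101)) = Rational(-1365078, 101)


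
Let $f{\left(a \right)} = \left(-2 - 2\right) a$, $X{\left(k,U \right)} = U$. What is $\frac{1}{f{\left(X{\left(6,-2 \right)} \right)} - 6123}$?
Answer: $- \frac{1}{6115} \approx -0.00016353$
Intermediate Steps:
$f{\left(a \right)} = - 4 a$
$\frac{1}{f{\left(X{\left(6,-2 \right)} \right)} - 6123} = \frac{1}{\left(-4\right) \left(-2\right) - 6123} = \frac{1}{8 - 6123} = \frac{1}{-6115} = - \frac{1}{6115}$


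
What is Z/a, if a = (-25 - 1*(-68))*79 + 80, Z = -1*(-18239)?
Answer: 299/57 ≈ 5.2456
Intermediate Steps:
Z = 18239
a = 3477 (a = (-25 + 68)*79 + 80 = 43*79 + 80 = 3397 + 80 = 3477)
Z/a = 18239/3477 = 18239*(1/3477) = 299/57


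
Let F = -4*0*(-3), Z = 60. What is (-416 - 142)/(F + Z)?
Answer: -93/10 ≈ -9.3000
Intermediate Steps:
F = 0 (F = 0*(-3) = 0)
(-416 - 142)/(F + Z) = (-416 - 142)/(0 + 60) = -558/60 = -558*1/60 = -93/10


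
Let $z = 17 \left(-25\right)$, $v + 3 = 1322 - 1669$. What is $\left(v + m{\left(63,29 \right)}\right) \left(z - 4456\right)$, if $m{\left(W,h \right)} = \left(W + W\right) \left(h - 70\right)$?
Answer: $26923596$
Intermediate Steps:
$v = -350$ ($v = -3 + \left(1322 - 1669\right) = -3 - 347 = -350$)
$z = -425$
$m{\left(W,h \right)} = 2 W \left(-70 + h\right)$
$\left(v + m{\left(63,29 \right)}\right) \left(z - 4456\right) = \left(-350 + 2 \cdot 63 \left(-70 + 29\right)\right) \left(-425 - 4456\right) = \left(-350 + 2 \cdot 63 \left(-41\right)\right) \left(-4881\right) = \left(-350 - 5166\right) \left(-4881\right) = \left(-5516\right) \left(-4881\right) = 26923596$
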